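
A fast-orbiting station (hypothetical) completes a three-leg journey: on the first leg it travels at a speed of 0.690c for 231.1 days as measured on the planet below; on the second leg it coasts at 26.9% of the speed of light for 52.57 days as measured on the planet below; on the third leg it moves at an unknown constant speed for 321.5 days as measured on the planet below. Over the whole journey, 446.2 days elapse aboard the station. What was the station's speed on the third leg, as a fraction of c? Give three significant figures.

β = 0.704

Leg 1: γ = 1/√(1 − 0.690²) = 1/√0.5239 = 1.382; τ_1 = 231.1/1.382 = 167.3 days.
Leg 2: β = 0.269; γ = 1/√(1 − 0.269²) = 1/√0.9276 = 1.038; τ_2 = 52.57/1.038 = 50.63 days.
Leg 3: speed unknown; τ_3 = 321.5/γ_3.
Total proper time: 167.3 + 50.63 + τ_3 = 446.2, so τ_3 = 446.2 − 217.9 = 228.3 days.
γ_3 = 321.5/228.3 = 1.408; β = √(1 − 1/γ²) = √0.4958.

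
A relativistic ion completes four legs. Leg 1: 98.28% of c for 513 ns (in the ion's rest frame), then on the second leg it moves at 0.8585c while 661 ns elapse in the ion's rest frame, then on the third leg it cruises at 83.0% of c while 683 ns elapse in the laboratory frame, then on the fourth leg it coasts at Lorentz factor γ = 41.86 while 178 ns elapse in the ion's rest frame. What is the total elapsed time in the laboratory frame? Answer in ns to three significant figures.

Δt = 1.22×10⁴ ns

Leg 1: β = 0.9828; γ = 1/√(1 − 0.9828²) = 1/√0.03410 = 5.415; Δt_1 = 5.415 × 513 = 2778 ns.
Leg 2: γ = 1/√(1 − 0.8585²) = 1/√0.2630 = 1.950; Δt_2 = 1.950 × 661 = 1289 ns.
Leg 3: 683 ns is already measured in the laboratory frame.
Leg 4: γ = 41.86; Δt_4 = 41.86 × 178 = 7451 ns.
Total: 2778 + 1289 + 683.0 + 7451 ns.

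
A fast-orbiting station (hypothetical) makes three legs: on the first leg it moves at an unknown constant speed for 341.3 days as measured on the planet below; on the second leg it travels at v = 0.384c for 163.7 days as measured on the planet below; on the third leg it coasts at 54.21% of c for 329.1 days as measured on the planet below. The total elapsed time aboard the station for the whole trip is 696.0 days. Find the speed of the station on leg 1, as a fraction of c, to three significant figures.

β = 0.618

Leg 1: speed unknown; τ_1 = 341.3/γ_1.
Leg 2: γ = 1/√(1 − 0.384²) = 1/√0.8525 = 1.083; τ_2 = 163.7/1.083 = 151.1 days.
Leg 3: β = 0.5421; γ = 1/√(1 − 0.5421²) = 1/√0.7061 = 1.190; τ_3 = 329.1/1.190 = 276.5 days.
Total proper time: τ_1 + 151.1 + 276.5 = 696.0, so τ_1 = 696.0 − 427.7 = 268.3 days.
γ_1 = 341.3/268.3 = 1.272; β = √(1 − 1/γ²) = √0.3820.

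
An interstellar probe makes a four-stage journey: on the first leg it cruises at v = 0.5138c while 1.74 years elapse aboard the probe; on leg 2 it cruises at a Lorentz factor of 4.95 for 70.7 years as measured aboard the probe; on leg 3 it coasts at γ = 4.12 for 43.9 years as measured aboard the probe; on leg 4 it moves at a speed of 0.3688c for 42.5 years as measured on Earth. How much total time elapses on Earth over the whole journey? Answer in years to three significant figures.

Δt = 575 years

Leg 1: γ = 1/√(1 − 0.5138²) = 1/√0.7360 = 1.166; Δt_1 = 1.166 × 1.74 = 2.028 years.
Leg 2: γ = 4.95; Δt_2 = 4.950 × 70.7 = 350.0 years.
Leg 3: γ = 4.12; Δt_3 = 4.120 × 43.9 = 180.9 years.
Leg 4: 42.5 years is already measured on Earth.
Total: 2.028 + 350.0 + 180.9 + 42.50 years.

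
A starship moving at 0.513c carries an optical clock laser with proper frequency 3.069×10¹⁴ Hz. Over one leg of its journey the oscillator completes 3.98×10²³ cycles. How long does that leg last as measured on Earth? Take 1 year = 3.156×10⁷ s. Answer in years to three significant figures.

γ = 1/√(1 − 0.513²) = 1/√0.7368 = 1.165
Proper time for N cycles: τ = N/f = 3.98×10²³/(3.069×10¹⁴) = 1.297×10⁹ s = 41.09 years.
Lab-frame duration Δt = γτ = 1.165 × 41.09 = 47.87 years.

Δt = 47.9 years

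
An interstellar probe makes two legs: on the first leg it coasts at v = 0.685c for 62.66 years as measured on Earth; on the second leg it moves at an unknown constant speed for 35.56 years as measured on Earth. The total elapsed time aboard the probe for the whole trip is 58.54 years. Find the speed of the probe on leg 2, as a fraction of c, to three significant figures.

β = 0.932

Leg 1: γ = 1/√(1 − 0.685²) = 1/√0.5308 = 1.373; τ_1 = 62.66/1.373 = 45.65 years.
Leg 2: speed unknown; τ_2 = 35.56/γ_2.
Total proper time: 45.65 + τ_2 = 58.54, so τ_2 = 58.54 − 45.65 = 12.89 years.
γ_2 = 35.56/12.89 = 2.759; β = √(1 − 1/γ²) = √0.8686.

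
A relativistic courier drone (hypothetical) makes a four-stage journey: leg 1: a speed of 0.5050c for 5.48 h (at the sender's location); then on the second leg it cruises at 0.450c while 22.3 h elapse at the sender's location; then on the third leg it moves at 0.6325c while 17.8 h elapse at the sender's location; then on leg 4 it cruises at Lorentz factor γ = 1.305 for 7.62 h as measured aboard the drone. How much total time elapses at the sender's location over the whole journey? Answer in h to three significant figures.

Leg 1: 5.48 h is already measured at the sender's location.
Leg 2: 22.3 h is already measured at the sender's location.
Leg 3: 17.8 h is already measured at the sender's location.
Leg 4: γ = 1.305; Δt_4 = 1.305 × 7.62 = 9.944 h.
Total: 5.480 + 22.30 + 17.80 + 9.944 h.

Δt = 55.5 h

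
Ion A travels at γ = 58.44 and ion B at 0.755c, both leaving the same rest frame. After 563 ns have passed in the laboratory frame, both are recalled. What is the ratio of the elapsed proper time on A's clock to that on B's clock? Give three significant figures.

A: γ = 58.44. B: γ = 1/√(1 − 0.755²) = 1/√0.4300 = 1.525.
τ_A/τ_B = γ_B/γ_A = 1.525/58.44 = 0.02610, so τ_A/τ_B = 0.02610.

τ_A/τ_B = 0.0261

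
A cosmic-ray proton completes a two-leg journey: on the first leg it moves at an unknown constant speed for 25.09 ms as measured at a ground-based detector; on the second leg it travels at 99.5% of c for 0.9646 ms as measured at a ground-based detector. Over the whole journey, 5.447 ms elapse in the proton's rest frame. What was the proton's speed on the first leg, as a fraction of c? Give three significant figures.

Leg 1: speed unknown; τ_1 = 25.09/γ_1.
Leg 2: β = 0.995; γ = 1/√(1 − 0.995²) = 1/√0.009975 = 10.01; τ_2 = 0.9646/10.01 = 0.09634 ms.
Total proper time: τ_1 + 0.09634 = 5.447, so τ_1 = 5.447 − 0.09634 = 5.351 ms.
γ_1 = 25.09/5.351 = 4.689; β = √(1 − 1/γ²) = √0.9545.

β = 0.977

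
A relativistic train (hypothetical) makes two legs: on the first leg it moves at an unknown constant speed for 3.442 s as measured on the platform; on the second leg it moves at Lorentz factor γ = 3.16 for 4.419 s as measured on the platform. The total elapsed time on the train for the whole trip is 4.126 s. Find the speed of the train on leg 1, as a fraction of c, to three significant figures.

Leg 1: speed unknown; τ_1 = 3.442/γ_1.
Leg 2: γ = 3.16; τ_2 = 4.419/3.160 = 1.398 s.
Total proper time: τ_1 + 1.398 = 4.126, so τ_1 = 4.126 − 1.398 = 2.728 s.
γ_1 = 3.442/2.728 = 1.262; β = √(1 − 1/γ²) = √0.3720.

β = 0.610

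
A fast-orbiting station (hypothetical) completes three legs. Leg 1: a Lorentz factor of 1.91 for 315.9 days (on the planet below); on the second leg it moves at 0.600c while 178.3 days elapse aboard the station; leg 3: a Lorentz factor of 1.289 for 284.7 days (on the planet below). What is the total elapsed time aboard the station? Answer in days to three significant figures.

τ = 565 days

Leg 1: γ = 1.91; τ_1 = 315.9/1.910 = 165.4 days.
Leg 2: 178.3 days is already measured aboard the station.
Leg 3: γ = 1.289; τ_3 = 284.7/1.289 = 220.9 days.
Total: 165.4 + 178.3 + 220.9 days.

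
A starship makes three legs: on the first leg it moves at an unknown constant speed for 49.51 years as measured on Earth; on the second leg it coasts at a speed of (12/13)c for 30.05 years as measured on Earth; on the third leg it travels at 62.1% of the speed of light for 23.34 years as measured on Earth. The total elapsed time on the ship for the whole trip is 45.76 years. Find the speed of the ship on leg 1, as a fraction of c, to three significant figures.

Leg 1: speed unknown; τ_1 = 49.51/γ_1.
Leg 2: γ = 1/√(1 − (12/13)²) = 13/5 = 2.600; τ_2 = 30.05/2.600 = 11.56 years.
Leg 3: β = 0.621; γ = 1/√(1 − 0.621²) = 1/√0.6144 = 1.276; τ_3 = 23.34/1.276 = 18.29 years.
Total proper time: τ_1 + 11.56 + 18.29 = 45.76, so τ_1 = 45.76 − 29.85 = 15.91 years.
γ_1 = 49.51/15.91 = 3.112; β = √(1 − 1/γ²) = √0.8968.

β = 0.947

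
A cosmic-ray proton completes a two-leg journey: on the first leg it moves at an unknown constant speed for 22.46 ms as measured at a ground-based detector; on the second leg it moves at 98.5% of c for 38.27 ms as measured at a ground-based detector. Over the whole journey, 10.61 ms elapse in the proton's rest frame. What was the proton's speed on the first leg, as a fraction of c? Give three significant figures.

Leg 1: speed unknown; τ_1 = 22.46/γ_1.
Leg 2: β = 0.985; γ = 1/√(1 − 0.985²) = 1/√0.02977 = 5.795; τ_2 = 38.27/5.795 = 6.604 ms.
Total proper time: τ_1 + 6.604 = 10.61, so τ_1 = 10.61 − 6.604 = 4.006 ms.
γ_1 = 22.46/4.006 = 5.606; β = √(1 − 1/γ²) = √0.9682.

β = 0.984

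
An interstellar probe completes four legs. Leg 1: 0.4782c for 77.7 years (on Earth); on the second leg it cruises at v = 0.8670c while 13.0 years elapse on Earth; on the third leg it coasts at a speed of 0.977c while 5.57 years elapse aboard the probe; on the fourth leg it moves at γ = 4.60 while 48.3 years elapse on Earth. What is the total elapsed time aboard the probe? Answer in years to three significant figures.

τ = 90.8 years

Leg 1: γ = 1/√(1 − 0.4782²) = 1/√0.7713 = 1.139; τ_1 = 77.7/1.139 = 68.24 years.
Leg 2: γ = 1/√(1 − 0.8670²) = 1/√0.2483 = 2.007; τ_2 = 13.0/2.007 = 6.478 years.
Leg 3: 5.57 years is already measured aboard the probe.
Leg 4: γ = 4.60; τ_4 = 48.3/4.600 = 10.50 years.
Total: 68.24 + 6.478 + 5.570 + 10.50 years.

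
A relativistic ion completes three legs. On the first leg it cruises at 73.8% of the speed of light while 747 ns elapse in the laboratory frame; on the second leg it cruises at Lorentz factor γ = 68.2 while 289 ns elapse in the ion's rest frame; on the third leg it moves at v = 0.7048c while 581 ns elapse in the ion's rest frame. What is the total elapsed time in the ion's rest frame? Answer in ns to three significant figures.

τ = 1370 ns

Leg 1: β = 0.738; γ = 1/√(1 − 0.738²) = 1/√0.4554 = 1.482; τ_1 = 747/1.482 = 504.1 ns.
Leg 2: 289 ns is already measured in the ion's rest frame.
Leg 3: 581 ns is already measured in the ion's rest frame.
Total: 504.1 + 289.0 + 581.0 ns.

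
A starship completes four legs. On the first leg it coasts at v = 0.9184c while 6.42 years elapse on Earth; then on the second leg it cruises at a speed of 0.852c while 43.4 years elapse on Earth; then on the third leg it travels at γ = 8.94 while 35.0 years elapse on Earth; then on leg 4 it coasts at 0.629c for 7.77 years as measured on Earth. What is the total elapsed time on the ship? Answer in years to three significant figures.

τ = 35.2 years

Leg 1: γ = 1/√(1 − 0.9184²) = 1/√0.1565 = 2.527; τ_1 = 6.42/2.527 = 2.540 years.
Leg 2: γ = 1/√(1 − 0.852²) = 1/√0.2741 = 1.910; τ_2 = 43.4/1.910 = 22.72 years.
Leg 3: γ = 8.94; τ_3 = 35.0/8.940 = 3.915 years.
Leg 4: γ = 1/√(1 − 0.629²) = 1/√0.6044 = 1.286; τ_4 = 7.77/1.286 = 6.040 years.
Total: 2.540 + 22.72 + 3.915 + 6.040 years.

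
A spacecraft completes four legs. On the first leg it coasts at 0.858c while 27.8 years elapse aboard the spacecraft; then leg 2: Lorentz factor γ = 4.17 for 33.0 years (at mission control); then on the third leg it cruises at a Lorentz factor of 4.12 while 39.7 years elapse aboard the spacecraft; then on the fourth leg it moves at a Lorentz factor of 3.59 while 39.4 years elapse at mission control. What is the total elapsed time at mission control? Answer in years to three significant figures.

Leg 1: γ = 1/√(1 − 0.858²) = 1/√0.2638 = 1.947; Δt_1 = 1.947 × 27.8 = 54.12 years.
Leg 2: 33.0 years is already measured at mission control.
Leg 3: γ = 4.12; Δt_3 = 4.120 × 39.7 = 163.6 years.
Leg 4: 39.4 years is already measured at mission control.
Total: 54.12 + 33.00 + 163.6 + 39.40 years.

Δt = 290 years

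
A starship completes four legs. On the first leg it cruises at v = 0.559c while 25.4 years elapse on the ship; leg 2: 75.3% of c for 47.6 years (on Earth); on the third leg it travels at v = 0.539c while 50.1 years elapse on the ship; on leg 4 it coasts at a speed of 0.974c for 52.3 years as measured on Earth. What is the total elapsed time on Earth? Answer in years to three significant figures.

Leg 1: γ = 1/√(1 − 0.559²) = 1/√0.6875 = 1.206; Δt_1 = 1.206 × 25.4 = 30.63 years.
Leg 2: 47.6 years is already measured on Earth.
Leg 3: γ = 1/√(1 − 0.539²) = 1/√0.7095 = 1.187; Δt_3 = 1.187 × 50.1 = 59.48 years.
Leg 4: 52.3 years is already measured on Earth.
Total: 30.63 + 47.60 + 59.48 + 52.30 years.

Δt = 190 years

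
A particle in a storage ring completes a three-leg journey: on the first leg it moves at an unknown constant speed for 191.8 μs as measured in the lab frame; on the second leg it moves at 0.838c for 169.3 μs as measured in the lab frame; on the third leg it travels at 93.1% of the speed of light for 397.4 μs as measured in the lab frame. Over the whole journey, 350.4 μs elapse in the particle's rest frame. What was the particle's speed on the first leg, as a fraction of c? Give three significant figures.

Leg 1: speed unknown; τ_1 = 191.8/γ_1.
Leg 2: γ = 1/√(1 − 0.838²) = 1/√0.2978 = 1.833; τ_2 = 169.3/1.833 = 92.38 μs.
Leg 3: β = 0.931; γ = 1/√(1 − 0.931²) = 1/√0.1332 = 2.740; τ_3 = 397.4/2.740 = 145.1 μs.
Total proper time: τ_1 + 92.38 + 145.1 = 350.4, so τ_1 = 350.4 − 237.4 = 113.0 μs.
γ_1 = 191.8/113.0 = 1.698; β = √(1 − 1/γ²) = √0.6531.

β = 0.808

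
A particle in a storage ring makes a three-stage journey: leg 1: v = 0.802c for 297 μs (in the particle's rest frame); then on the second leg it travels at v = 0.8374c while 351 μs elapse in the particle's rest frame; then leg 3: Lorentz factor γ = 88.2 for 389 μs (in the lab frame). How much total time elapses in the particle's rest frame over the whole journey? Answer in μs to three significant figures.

τ = 652 μs

Leg 1: 297 μs is already measured in the particle's rest frame.
Leg 2: 351 μs is already measured in the particle's rest frame.
Leg 3: γ = 88.2; τ_3 = 389/88.20 = 4.410 μs.
Total: 297.0 + 351.0 + 4.410 μs.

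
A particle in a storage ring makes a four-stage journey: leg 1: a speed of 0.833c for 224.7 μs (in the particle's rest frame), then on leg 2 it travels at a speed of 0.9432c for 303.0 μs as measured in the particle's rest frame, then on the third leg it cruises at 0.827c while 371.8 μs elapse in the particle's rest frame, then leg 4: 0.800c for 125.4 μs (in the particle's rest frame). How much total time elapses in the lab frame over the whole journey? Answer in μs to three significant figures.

Δt = 2190 μs

Leg 1: γ = 1/√(1 − 0.833²) = 1/√0.3061 = 1.807; Δt_1 = 1.807 × 224.7 = 406.1 μs.
Leg 2: γ = 1/√(1 − 0.9432²) = 1/√0.1104 = 3.010; Δt_2 = 3.010 × 303.0 = 912.0 μs.
Leg 3: γ = 1/√(1 − 0.827²) = 1/√0.3161 = 1.779; Δt_3 = 1.779 × 371.8 = 661.3 μs.
Leg 4: γ = 1/√(1 − 0.800²) = 5/3 ≈ 1.667; Δt_4 = 1.667 × 125.4 = 209.0 μs.
Total: 406.1 + 912.0 + 661.3 + 209.0 μs.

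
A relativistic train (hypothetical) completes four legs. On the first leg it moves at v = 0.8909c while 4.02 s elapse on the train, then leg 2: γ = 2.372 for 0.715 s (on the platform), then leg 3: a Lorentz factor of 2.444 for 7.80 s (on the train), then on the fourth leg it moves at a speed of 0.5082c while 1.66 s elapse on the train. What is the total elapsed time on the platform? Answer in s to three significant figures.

Δt = 30.6 s

Leg 1: γ = 1/√(1 − 0.8909²) = 1/√0.2063 = 2.202; Δt_1 = 2.202 × 4.02 = 8.851 s.
Leg 2: 0.715 s is already measured on the platform.
Leg 3: γ = 2.444; Δt_3 = 2.444 × 7.80 = 19.06 s.
Leg 4: γ = 1/√(1 − 0.5082²) = 1/√0.7417 = 1.161; Δt_4 = 1.161 × 1.66 = 1.927 s.
Total: 8.851 + 0.7150 + 19.06 + 1.927 s.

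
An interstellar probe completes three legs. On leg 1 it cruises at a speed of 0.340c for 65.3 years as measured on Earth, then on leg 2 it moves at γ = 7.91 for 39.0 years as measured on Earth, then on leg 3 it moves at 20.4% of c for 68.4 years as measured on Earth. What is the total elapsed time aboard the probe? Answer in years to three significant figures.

τ = 133 years

Leg 1: γ = 1/√(1 − 0.340²) = 1/√0.8844 = 1.063; τ_1 = 65.3/1.063 = 61.41 years.
Leg 2: γ = 7.91; τ_2 = 39.0/7.910 = 4.930 years.
Leg 3: β = 0.204; γ = 1/√(1 − 0.204²) = 1/√0.9584 = 1.021; τ_3 = 68.4/1.021 = 66.96 years.
Total: 61.41 + 4.930 + 66.96 years.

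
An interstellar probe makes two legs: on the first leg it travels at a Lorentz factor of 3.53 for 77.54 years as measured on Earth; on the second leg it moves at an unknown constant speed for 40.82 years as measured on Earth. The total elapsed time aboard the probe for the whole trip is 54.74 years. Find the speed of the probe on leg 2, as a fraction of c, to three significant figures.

β = 0.596

Leg 1: γ = 3.53; τ_1 = 77.54/3.530 = 21.97 years.
Leg 2: speed unknown; τ_2 = 40.82/γ_2.
Total proper time: 21.97 + τ_2 = 54.74, so τ_2 = 54.74 − 21.97 = 32.77 years.
γ_2 = 40.82/32.77 = 1.245; β = √(1 − 1/γ²) = √0.3554.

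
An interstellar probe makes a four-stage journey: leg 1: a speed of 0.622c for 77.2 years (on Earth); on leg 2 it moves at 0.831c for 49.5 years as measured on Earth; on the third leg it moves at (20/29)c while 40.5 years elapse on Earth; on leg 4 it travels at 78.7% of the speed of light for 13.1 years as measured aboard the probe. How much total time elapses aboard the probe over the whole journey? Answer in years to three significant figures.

Leg 1: γ = 1/√(1 − 0.622²) = 1/√0.6131 = 1.277; τ_1 = 77.2/1.277 = 60.45 years.
Leg 2: γ = 1/√(1 − 0.831²) = 1/√0.3094 = 1.798; τ_2 = 49.5/1.798 = 27.54 years.
Leg 3: γ = 1/√(1 − (20/29)²) = 29/21 ≈ 1.381; τ_3 = 40.5/1.381 = 29.33 years.
Leg 4: 13.1 years is already measured aboard the probe.
Total: 60.45 + 27.54 + 29.33 + 13.10 years.

τ = 130 years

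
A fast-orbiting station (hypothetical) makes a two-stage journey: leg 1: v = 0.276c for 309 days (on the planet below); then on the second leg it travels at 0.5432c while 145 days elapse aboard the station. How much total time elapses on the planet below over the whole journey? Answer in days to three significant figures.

Δt = 482 days

Leg 1: 309 days is already measured on the planet below.
Leg 2: γ = 1/√(1 − 0.5432²) = 1/√0.7049 = 1.191; Δt_2 = 1.191 × 145 = 172.7 days.
Total: 309.0 + 172.7 days.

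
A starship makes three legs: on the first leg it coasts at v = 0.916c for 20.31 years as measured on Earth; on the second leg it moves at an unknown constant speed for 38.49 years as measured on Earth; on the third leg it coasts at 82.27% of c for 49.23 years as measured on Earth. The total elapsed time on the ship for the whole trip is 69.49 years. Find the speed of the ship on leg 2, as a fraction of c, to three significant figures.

Leg 1: γ = 1/√(1 − 0.916²) = 1/√0.1609 = 2.493; τ_1 = 20.31/2.493 = 8.148 years.
Leg 2: speed unknown; τ_2 = 38.49/γ_2.
Leg 3: β = 0.8227; γ = 1/√(1 − 0.8227²) = 1/√0.3232 = 1.759; τ_3 = 49.23/1.759 = 27.99 years.
Total proper time: 8.148 + τ_2 + 27.99 = 69.49, so τ_2 = 69.49 − 36.13 = 33.36 years.
γ_2 = 38.49/33.36 = 1.154; β = √(1 − 1/γ²) = √0.2490.

β = 0.499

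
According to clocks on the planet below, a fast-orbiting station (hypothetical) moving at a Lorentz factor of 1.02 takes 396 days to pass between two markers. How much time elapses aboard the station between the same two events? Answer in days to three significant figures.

γ = 1.02
The interval measured on the planet below is the dilated one; the clock aboard the station measures the proper time τ = Δt/γ = 396/1.020 days.

τ = 388 days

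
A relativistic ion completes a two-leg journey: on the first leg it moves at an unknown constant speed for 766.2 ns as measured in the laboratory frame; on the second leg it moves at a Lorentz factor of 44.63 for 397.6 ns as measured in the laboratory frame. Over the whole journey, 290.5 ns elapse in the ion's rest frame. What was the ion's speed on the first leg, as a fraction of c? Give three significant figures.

Leg 1: speed unknown; τ_1 = 766.2/γ_1.
Leg 2: γ = 44.63; τ_2 = 397.6/44.63 = 8.909 ns.
Total proper time: τ_1 + 8.909 = 290.5, so τ_1 = 290.5 − 8.909 = 281.6 ns.
γ_1 = 766.2/281.6 = 2.721; β = √(1 − 1/γ²) = √0.8649.

β = 0.930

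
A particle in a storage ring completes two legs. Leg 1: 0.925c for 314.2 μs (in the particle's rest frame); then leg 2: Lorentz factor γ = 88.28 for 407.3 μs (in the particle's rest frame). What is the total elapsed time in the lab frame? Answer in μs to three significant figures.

Leg 1: γ = 1/√(1 − 0.925²) = 1/√0.1444 = 2.632; Δt_1 = 2.632 × 314.2 = 826.9 μs.
Leg 2: γ = 88.28; Δt_2 = 88.28 × 407.3 = 3.596×10⁴ μs.
Total: 826.9 + 3.596×10⁴ μs.

Δt = 3.68×10⁴ μs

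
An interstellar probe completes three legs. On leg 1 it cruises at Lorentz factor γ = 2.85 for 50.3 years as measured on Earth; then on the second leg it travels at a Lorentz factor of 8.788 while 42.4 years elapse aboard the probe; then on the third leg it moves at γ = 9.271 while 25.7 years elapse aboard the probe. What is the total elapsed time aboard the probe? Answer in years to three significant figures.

Leg 1: γ = 2.85; τ_1 = 50.3/2.850 = 17.65 years.
Leg 2: 42.4 years is already measured aboard the probe.
Leg 3: 25.7 years is already measured aboard the probe.
Total: 17.65 + 42.40 + 25.70 years.

τ = 85.7 years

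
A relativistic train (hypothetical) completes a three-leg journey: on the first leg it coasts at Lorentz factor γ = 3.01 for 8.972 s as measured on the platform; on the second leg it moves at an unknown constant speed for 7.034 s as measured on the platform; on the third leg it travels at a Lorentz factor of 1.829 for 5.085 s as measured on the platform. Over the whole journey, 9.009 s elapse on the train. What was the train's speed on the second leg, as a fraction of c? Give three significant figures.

Leg 1: γ = 3.01; τ_1 = 8.972/3.010 = 2.981 s.
Leg 2: speed unknown; τ_2 = 7.034/γ_2.
Leg 3: γ = 1.829; τ_3 = 5.085/1.829 = 2.780 s.
Total proper time: 2.981 + τ_2 + 2.780 = 9.009, so τ_2 = 9.009 − 5.761 = 3.248 s.
γ_2 = 7.034/3.248 = 2.166; β = √(1 − 1/γ²) = √0.7868.

β = 0.887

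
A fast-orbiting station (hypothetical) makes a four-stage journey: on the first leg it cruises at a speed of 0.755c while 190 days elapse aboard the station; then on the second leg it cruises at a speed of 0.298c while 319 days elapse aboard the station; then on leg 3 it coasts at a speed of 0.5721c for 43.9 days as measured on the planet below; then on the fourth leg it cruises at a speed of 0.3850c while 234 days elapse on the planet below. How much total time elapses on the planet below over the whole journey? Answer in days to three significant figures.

Δt = 902 days

Leg 1: γ = 1/√(1 − 0.755²) = 1/√0.4300 = 1.525; Δt_1 = 1.525 × 190 = 289.8 days.
Leg 2: γ = 1/√(1 − 0.298²) = 1/√0.9112 = 1.048; Δt_2 = 1.048 × 319 = 334.2 days.
Leg 3: 43.9 days is already measured on the planet below.
Leg 4: 234 days is already measured on the planet below.
Total: 289.8 + 334.2 + 43.90 + 234.0 days.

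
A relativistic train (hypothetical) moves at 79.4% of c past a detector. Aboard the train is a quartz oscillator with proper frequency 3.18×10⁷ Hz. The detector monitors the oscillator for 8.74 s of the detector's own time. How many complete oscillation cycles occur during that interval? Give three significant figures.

N = 1.69×10⁸

β = 0.794; γ = 1/√(1 − 0.794²) = 1/√0.3696 = 1.645
During 8.74 s of lab time, the oscillator's proper time advances by τ = Δt/γ = 8.74/1.645 = 5.313 s = 5.313×10⁰ s.
N = f × τ = 3.18×10⁷ × 5.313×10⁰ = 1.690×10⁸.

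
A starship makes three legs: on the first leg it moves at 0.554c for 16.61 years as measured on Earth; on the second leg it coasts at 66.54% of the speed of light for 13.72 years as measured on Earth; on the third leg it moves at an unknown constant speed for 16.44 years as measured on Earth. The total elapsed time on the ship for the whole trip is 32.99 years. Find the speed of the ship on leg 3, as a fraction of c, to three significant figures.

β = 0.840

Leg 1: γ = 1/√(1 − 0.554²) = 1/√0.6931 = 1.201; τ_1 = 16.61/1.201 = 13.83 years.
Leg 2: β = 0.6654; γ = 1/√(1 − 0.6654²) = 1/√0.5572 = 1.340; τ_2 = 13.72/1.340 = 10.24 years.
Leg 3: speed unknown; τ_3 = 16.44/γ_3.
Total proper time: 13.83 + 10.24 + τ_3 = 32.99, so τ_3 = 32.99 − 24.07 = 8.920 years.
γ_3 = 16.44/8.920 = 1.843; β = √(1 − 1/γ²) = √0.7056.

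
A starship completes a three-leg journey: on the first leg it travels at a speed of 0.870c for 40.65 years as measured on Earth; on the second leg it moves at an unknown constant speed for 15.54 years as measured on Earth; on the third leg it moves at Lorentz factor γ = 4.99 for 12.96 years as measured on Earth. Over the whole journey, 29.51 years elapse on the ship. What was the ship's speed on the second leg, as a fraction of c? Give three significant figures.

β = 0.897

Leg 1: γ = 1/√(1 − 0.870²) = 1/√0.2431 = 2.028; τ_1 = 40.65/2.028 = 20.04 years.
Leg 2: speed unknown; τ_2 = 15.54/γ_2.
Leg 3: γ = 4.99; τ_3 = 12.96/4.990 = 2.597 years.
Total proper time: 20.04 + τ_2 + 2.597 = 29.51, so τ_2 = 29.51 − 22.64 = 6.870 years.
γ_2 = 15.54/6.870 = 2.262; β = √(1 − 1/γ²) = √0.8045.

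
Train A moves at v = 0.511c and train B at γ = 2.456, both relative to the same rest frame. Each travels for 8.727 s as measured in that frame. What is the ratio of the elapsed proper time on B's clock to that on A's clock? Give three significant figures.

τ_B/τ_A = 0.474

A: γ = 1/√(1 − 0.511²) = 1/√0.7389 = 1.163. B: γ = 2.456.
τ_A/τ_B = γ_B/γ_A = 2.456/1.163 = 2.111, so τ_B/τ_A = 0.4737.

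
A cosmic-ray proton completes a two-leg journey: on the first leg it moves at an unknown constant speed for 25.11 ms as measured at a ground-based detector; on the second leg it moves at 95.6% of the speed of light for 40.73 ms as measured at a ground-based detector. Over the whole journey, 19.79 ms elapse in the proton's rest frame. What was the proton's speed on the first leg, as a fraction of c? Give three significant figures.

Leg 1: speed unknown; τ_1 = 25.11/γ_1.
Leg 2: β = 0.956; γ = 1/√(1 − 0.956²) = 1/√0.08606 = 3.409; τ_2 = 40.73/3.409 = 11.95 ms.
Total proper time: τ_1 + 11.95 = 19.79, so τ_1 = 19.79 − 11.95 = 7.841 ms.
γ_1 = 25.11/7.841 = 3.202; β = √(1 − 1/γ²) = √0.9025.

β = 0.950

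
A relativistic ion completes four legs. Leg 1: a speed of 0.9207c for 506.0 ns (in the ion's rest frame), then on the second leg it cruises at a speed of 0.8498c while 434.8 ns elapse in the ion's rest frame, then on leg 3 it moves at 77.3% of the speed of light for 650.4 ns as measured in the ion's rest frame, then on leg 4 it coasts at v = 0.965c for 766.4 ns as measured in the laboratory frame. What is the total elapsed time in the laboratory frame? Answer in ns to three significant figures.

Leg 1: γ = 1/√(1 − 0.9207²) = 1/√0.1523 = 2.562; Δt_1 = 2.562 × 506.0 = 1297 ns.
Leg 2: γ = 1/√(1 − 0.8498²) = 1/√0.2778 = 1.897; Δt_2 = 1.897 × 434.8 = 824.9 ns.
Leg 3: β = 0.773; γ = 1/√(1 − 0.773²) = 1/√0.4025 = 1.576; Δt_3 = 1.576 × 650.4 = 1025 ns.
Leg 4: 766.4 ns is already measured in the laboratory frame.
Total: 1297 + 824.9 + 1025 + 766.4 ns.

Δt = 3910 ns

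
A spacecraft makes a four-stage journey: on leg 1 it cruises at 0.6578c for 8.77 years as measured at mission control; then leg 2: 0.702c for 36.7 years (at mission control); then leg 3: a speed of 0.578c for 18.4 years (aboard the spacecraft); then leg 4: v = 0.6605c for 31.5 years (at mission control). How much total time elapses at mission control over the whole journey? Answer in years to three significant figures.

Δt = 99.5 years

Leg 1: 8.77 years is already measured at mission control.
Leg 2: 36.7 years is already measured at mission control.
Leg 3: γ = 1/√(1 − 0.578²) = 1/√0.6659 = 1.225; Δt_3 = 1.225 × 18.4 = 22.55 years.
Leg 4: 31.5 years is already measured at mission control.
Total: 8.770 + 36.70 + 22.55 + 31.50 years.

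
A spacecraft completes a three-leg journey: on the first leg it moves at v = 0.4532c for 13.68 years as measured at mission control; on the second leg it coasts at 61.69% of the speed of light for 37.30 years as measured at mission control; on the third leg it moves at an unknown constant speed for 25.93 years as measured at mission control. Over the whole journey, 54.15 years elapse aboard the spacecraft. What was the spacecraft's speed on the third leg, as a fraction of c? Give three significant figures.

Leg 1: γ = 1/√(1 − 0.4532²) = 1/√0.7946 = 1.122; τ_1 = 13.68/1.122 = 12.19 years.
Leg 2: β = 0.6169; γ = 1/√(1 − 0.6169²) = 1/√0.6194 = 1.271; τ_2 = 37.30/1.271 = 29.36 years.
Leg 3: speed unknown; τ_3 = 25.93/γ_3.
Total proper time: 12.19 + 29.36 + τ_3 = 54.15, so τ_3 = 54.15 − 41.55 = 12.60 years.
γ_3 = 25.93/12.60 = 2.058; β = √(1 − 1/γ²) = √0.7639.

β = 0.874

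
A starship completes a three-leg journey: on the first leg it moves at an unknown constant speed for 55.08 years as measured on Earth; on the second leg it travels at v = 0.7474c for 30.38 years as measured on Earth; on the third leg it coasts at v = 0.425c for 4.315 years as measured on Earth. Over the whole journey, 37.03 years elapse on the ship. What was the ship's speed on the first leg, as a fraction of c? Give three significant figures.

Leg 1: speed unknown; τ_1 = 55.08/γ_1.
Leg 2: γ = 1/√(1 − 0.7474²) = 1/√0.4414 = 1.505; τ_2 = 30.38/1.505 = 20.18 years.
Leg 3: γ = 1/√(1 − 0.425²) = 1/√0.8194 = 1.105; τ_3 = 4.315/1.105 = 3.906 years.
Total proper time: τ_1 + 20.18 + 3.906 = 37.03, so τ_1 = 37.03 − 24.09 = 12.94 years.
γ_1 = 55.08/12.94 = 4.256; β = √(1 − 1/γ²) = √0.9448.

β = 0.972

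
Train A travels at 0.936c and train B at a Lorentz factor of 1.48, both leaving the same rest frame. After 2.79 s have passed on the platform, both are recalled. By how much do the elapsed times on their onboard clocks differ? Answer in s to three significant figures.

A: γ = 1/√(1 − 0.936²) = 1/√0.1239 = 2.841; τ_A = 2.79/2.841 = 0.9821 s.
B: γ = 1.48; τ_B = 2.79/1.480 = 1.885 s.

|τ_A − τ_B| = 0.903 s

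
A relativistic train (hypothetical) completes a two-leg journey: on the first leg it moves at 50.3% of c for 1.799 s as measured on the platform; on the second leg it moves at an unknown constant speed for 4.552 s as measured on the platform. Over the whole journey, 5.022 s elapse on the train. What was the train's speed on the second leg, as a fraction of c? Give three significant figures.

β = 0.648

Leg 1: β = 0.503; γ = 1/√(1 − 0.503²) = 1/√0.7470 = 1.157; τ_1 = 1.799/1.157 = 1.555 s.
Leg 2: speed unknown; τ_2 = 4.552/γ_2.
Total proper time: 1.555 + τ_2 = 5.022, so τ_2 = 5.022 − 1.555 = 3.467 s.
γ_2 = 4.552/3.467 = 1.313; β = √(1 − 1/γ²) = √0.4198.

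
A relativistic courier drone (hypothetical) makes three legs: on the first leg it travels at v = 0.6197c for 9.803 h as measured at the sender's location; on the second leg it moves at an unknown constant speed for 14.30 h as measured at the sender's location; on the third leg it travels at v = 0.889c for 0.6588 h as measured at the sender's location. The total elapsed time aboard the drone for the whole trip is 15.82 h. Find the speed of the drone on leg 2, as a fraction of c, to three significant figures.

Leg 1: γ = 1/√(1 − 0.6197²) = 1/√0.6160 = 1.274; τ_1 = 9.803/1.274 = 7.694 h.
Leg 2: speed unknown; τ_2 = 14.30/γ_2.
Leg 3: γ = 1/√(1 − 0.889²) = 1/√0.2097 = 2.184; τ_3 = 0.6588/2.184 = 0.3017 h.
Total proper time: 7.694 + τ_2 + 0.3017 = 15.82, so τ_2 = 15.82 − 7.995 = 7.825 h.
γ_2 = 14.30/7.825 = 1.828; β = √(1 − 1/γ²) = √0.7006.

β = 0.837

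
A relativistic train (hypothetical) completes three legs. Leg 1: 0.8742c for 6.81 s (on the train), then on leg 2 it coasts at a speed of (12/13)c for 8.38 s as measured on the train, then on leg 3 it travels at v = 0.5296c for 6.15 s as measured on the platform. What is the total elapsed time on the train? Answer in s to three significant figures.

τ = 20.4 s

Leg 1: 6.81 s is already measured on the train.
Leg 2: 8.38 s is already measured on the train.
Leg 3: γ = 1/√(1 − 0.5296²) = 1/√0.7195 = 1.179; τ_3 = 6.15/1.179 = 5.217 s.
Total: 6.810 + 8.380 + 5.217 s.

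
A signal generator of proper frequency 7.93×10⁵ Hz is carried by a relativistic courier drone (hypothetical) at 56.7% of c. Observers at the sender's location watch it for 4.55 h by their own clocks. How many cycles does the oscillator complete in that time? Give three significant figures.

β = 0.567; γ = 1/√(1 − 0.567²) = 1/√0.6785 = 1.214
During 4.55 h of lab time, the oscillator's proper time advances by τ = Δt/γ = 4.55/1.214 = 3.748 h = 1.349×10⁴ s.
N = f × τ = 7.93×10⁵ × 1.349×10⁴ = 1.070×10¹⁰.

N = 1.07×10¹⁰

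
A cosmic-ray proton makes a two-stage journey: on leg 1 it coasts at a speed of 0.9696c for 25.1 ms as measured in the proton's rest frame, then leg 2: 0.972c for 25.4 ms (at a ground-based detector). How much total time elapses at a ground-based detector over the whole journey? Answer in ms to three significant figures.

Δt = 128 ms

Leg 1: γ = 1/√(1 − 0.9696²) = 1/√0.05988 = 4.087; Δt_1 = 4.087 × 25.1 = 102.6 ms.
Leg 2: 25.4 ms is already measured at a ground-based detector.
Total: 102.6 + 25.40 ms.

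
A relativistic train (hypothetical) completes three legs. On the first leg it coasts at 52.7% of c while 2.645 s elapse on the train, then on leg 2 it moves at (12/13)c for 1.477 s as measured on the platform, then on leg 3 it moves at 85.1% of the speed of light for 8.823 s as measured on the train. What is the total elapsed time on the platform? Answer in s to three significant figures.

Δt = 21.4 s

Leg 1: β = 0.527; γ = 1/√(1 − 0.527²) = 1/√0.7223 = 1.177; Δt_1 = 1.177 × 2.645 = 3.112 s.
Leg 2: 1.477 s is already measured on the platform.
Leg 3: β = 0.851; γ = 1/√(1 − 0.851²) = 1/√0.2758 = 1.904; Δt_3 = 1.904 × 8.823 = 16.80 s.
Total: 3.112 + 1.477 + 16.80 s.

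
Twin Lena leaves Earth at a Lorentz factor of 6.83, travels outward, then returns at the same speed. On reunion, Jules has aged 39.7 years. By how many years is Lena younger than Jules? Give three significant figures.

Δt − τ = 33.9 years

γ = 6.83
Lena's elapsed proper time: τ = 39.7/6.830 = 5.813 years.
Age gap = Δt − τ = 39.7 − 5.813 years.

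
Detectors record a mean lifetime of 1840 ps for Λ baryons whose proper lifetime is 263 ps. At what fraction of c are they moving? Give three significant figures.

v = 0.990c

γ = Δt/τ₀ = 1840/263 = 6.996
β = √(1 − 1/γ²) = √(1 − 0.02043) = √0.9796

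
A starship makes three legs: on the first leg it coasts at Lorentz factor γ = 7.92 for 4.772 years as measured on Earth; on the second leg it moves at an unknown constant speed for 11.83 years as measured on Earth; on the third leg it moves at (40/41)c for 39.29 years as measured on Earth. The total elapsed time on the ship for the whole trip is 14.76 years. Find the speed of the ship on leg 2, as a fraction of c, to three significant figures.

Leg 1: γ = 7.92; τ_1 = 4.772/7.920 = 0.6025 years.
Leg 2: speed unknown; τ_2 = 11.83/γ_2.
Leg 3: γ = 1/√(1 − (40/41)²) = 41/9 ≈ 4.556; τ_3 = 39.29/4.556 = 8.625 years.
Total proper time: 0.6025 + τ_2 + 8.625 = 14.76, so τ_2 = 14.76 − 9.227 = 5.533 years.
γ_2 = 11.83/5.533 = 2.138; β = √(1 − 1/γ²) = √0.7813.

β = 0.884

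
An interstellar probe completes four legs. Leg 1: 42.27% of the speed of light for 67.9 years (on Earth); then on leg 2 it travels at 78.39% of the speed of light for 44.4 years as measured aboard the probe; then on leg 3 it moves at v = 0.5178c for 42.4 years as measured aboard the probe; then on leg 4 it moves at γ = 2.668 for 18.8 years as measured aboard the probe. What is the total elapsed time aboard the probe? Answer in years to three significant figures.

τ = 167 years

Leg 1: β = 0.4227; γ = 1/√(1 − 0.4227²) = 1/√0.8213 = 1.103; τ_1 = 67.9/1.103 = 61.54 years.
Leg 2: 44.4 years is already measured aboard the probe.
Leg 3: 42.4 years is already measured aboard the probe.
Leg 4: 18.8 years is already measured aboard the probe.
Total: 61.54 + 44.40 + 42.40 + 18.80 years.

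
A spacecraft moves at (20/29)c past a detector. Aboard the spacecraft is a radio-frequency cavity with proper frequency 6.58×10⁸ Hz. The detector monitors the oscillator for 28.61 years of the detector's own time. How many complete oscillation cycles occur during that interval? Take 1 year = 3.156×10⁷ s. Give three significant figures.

γ = 1/√(1 − (20/29)²) = 29/21 ≈ 1.381
During 28.61 years of lab time, the oscillator's proper time advances by τ = Δt/γ = 28.61/1.381 = 20.72 years = 6.538×10⁸ s.
N = f × τ = 6.58×10⁸ × 6.538×10⁸ = 4.302×10¹⁷.

N = 4.30×10¹⁷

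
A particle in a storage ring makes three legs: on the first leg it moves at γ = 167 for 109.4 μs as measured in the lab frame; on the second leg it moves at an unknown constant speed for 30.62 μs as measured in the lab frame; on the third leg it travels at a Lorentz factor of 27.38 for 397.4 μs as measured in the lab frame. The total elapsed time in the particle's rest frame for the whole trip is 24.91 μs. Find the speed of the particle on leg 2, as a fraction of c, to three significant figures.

Leg 1: γ = 167; τ_1 = 109.4/167.0 = 0.6551 μs.
Leg 2: speed unknown; τ_2 = 30.62/γ_2.
Leg 3: γ = 27.38; τ_3 = 397.4/27.38 = 14.51 μs.
Total proper time: 0.6551 + τ_2 + 14.51 = 24.91, so τ_2 = 24.91 − 15.17 = 9.741 μs.
γ_2 = 30.62/9.741 = 3.144; β = √(1 − 1/γ²) = √0.8988.

β = 0.948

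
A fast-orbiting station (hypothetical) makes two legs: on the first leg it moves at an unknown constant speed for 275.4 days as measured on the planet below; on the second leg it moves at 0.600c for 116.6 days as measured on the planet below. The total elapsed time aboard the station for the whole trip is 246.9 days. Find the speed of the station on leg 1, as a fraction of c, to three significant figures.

Leg 1: speed unknown; τ_1 = 275.4/γ_1.
Leg 2: γ = 1/√(1 − 0.600²) = 5/4 = 1.250; τ_2 = 116.6/1.250 = 93.28 days.
Total proper time: τ_1 + 93.28 = 246.9, so τ_1 = 246.9 − 93.28 = 153.6 days.
γ_1 = 275.4/153.6 = 1.793; β = √(1 − 1/γ²) = √0.6889.

β = 0.830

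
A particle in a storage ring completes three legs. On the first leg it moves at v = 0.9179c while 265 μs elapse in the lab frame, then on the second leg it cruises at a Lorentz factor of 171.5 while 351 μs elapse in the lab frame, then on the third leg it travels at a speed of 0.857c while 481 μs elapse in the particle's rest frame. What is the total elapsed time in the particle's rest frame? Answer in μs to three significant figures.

Leg 1: γ = 1/√(1 − 0.9179²) = 1/√0.1575 = 2.520; τ_1 = 265/2.520 = 105.2 μs.
Leg 2: γ = 171.5; τ_2 = 351/171.5 = 2.047 μs.
Leg 3: 481 μs is already measured in the particle's rest frame.
Total: 105.2 + 2.047 + 481.0 μs.

τ = 588 μs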